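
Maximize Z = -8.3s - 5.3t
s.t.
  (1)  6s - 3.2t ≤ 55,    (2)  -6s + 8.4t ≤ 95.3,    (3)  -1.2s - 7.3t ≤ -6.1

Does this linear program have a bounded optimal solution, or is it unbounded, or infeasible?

Extreme points and Z = -8.3s - 5.3t:
  (9587/390, 1503/52) → Z = -2786327/7800
  (7017/794, -245/397) → Z = -556441/7940
  (-64445/5388, 1258/449) → Z = 4548847/53880
The feasible region has finitely many vertices and no improving ray; the maximum is 4548847/53880 at (-64445/5388, 1258/449).

bounded optimum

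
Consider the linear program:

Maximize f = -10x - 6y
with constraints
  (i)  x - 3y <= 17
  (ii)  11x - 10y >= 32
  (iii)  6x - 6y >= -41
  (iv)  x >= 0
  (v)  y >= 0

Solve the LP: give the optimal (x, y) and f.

Vertices and f = -10x - 6y:
  (17, 0) → f = -170
  (301/3, 643/6) → f = -4939/3
  (32/11, 0) → f = -320/11
The feasible region is unbounded (it extends along (3, 1), (1, 1)), but f strictly decreases along every unbounded feasible direction, so there is no improving ray and the maximum is attained at a vertex.

x = 32/11, y = 0, maximum f = -320/11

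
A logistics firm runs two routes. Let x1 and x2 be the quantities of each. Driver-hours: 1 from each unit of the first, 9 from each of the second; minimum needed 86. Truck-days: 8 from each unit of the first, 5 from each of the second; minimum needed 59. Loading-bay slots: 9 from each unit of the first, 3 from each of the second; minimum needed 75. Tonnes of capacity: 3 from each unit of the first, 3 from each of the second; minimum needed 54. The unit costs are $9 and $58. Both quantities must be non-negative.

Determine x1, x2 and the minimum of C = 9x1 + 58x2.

Vertices and C = 9x1 + 58x2:
  (0, 25) → C = 1450
  (86, 0) → C = 774
  (19/2, 17/2) → C = 1157/2
  (7/2, 29/2) → C = 1745/2
The feasible region is unbounded (it extends along (0, 1), (1, 0)), but C strictly increases along every unbounded feasible direction, so there is no improving ray and the minimum is attained at a vertex.

The optimum lies where x1 + 9x2 = 86 and 3x1 + 3x2 = 54.
Solving simultaneously gives x1 = 19/2, x2 = 17/2.

x1 = 19/2, x2 = 17/2, minimum C = 1157/2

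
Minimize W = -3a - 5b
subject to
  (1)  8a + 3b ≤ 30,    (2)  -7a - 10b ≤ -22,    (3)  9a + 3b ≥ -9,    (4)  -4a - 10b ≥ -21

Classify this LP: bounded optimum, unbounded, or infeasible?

bounded optimum

Vertices and W = -3a - 5b:
  (234/59, -34/59) → W = -532/59
  (237/68, 12/17) → W = -951/68
  (1/3, 59/30) → W = -65/6
The feasible region has finitely many vertices and no improving ray; the minimum is -951/68 at (237/68, 12/17).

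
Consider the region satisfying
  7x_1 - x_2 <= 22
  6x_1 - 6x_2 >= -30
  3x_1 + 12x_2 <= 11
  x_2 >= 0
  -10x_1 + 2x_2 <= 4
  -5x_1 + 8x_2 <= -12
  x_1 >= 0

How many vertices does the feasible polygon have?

Pairwise boundary intersections that survive every other constraint:
  (275/87, 11/87)
  (22/7, 0)
  (58/21, 19/84)
  (12/5, 0)

4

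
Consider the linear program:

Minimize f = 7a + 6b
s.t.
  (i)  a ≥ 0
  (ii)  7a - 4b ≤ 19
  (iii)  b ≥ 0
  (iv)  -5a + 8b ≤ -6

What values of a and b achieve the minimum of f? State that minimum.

Feasible corners and f = 7a + 6b:
  (19/7, 0) → f = 19
  (32/9, 53/36) → f = 607/18
  (6/5, 0) → f = 42/5

The optimum lies where b = 0 and -5a + 8b = -6.
Solving simultaneously gives a = 6/5, b = 0.

a = 6/5, b = 0, minimum f = 42/5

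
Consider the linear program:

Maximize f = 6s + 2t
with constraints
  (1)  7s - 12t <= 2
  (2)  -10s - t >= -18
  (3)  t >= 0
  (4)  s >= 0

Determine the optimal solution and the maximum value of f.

s = 0, t = 18, maximum f = 36

Vertices and f = 6s + 2t:
  (218/127, 106/127) → f = 1520/127
  (2/7, 0) → f = 12/7
  (0, 18) → f = 36
  (0, 0) → f = 0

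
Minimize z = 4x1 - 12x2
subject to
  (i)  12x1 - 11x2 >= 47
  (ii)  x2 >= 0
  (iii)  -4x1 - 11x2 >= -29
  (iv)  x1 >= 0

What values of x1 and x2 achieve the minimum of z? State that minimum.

Extreme points and z = 4x1 - 12x2:
  (47/12, 0) → z = 47/3
  (19/4, 10/11) → z = 89/11
  (29/4, 0) → z = 29

At the optimal vertex, 12x1 - 11x2 = 47 and -4x1 - 11x2 = -29.
Solving simultaneously gives x1 = 19/4, x2 = 10/11.

x1 = 19/4, x2 = 10/11, minimum z = 89/11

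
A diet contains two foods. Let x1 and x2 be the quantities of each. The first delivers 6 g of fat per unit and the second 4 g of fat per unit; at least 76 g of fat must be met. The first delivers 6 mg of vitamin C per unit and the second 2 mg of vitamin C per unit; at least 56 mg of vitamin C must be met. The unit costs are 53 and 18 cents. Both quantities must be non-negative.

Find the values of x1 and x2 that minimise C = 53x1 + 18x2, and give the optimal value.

Extreme points and C = 53x1 + 18x2:
  (0, 28) → C = 504
  (38/3, 0) → C = 2014/3
  (6, 10) → C = 498
The feasible region is unbounded (it extends along (0, 1), (1, 0)), but C strictly increases along every unbounded feasible direction, so there is no improving ray and the minimum is attained at a vertex.

x1 = 6, x2 = 10, minimum C = 498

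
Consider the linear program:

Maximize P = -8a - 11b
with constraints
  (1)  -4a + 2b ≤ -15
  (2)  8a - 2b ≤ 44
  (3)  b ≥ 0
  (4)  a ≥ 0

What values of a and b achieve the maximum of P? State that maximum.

a = 15/4, b = 0, maximum P = -30

Extreme points and P = -8a - 11b:
  (29/4, 7) → P = -135
  (15/4, 0) → P = -30
  (11/2, 0) → P = -44

At the optimal vertex, -4a + 2b = -15 and b = 0.
Solving simultaneously gives a = 15/4, b = 0.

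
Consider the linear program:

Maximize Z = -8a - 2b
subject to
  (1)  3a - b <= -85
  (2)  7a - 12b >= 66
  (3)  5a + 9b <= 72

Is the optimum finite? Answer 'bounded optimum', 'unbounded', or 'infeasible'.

unbounded

From the feasible point (-1086/29, -793/29), moving in the direction (-12, -7) keeps every constraint satisfied while Z increases without bound.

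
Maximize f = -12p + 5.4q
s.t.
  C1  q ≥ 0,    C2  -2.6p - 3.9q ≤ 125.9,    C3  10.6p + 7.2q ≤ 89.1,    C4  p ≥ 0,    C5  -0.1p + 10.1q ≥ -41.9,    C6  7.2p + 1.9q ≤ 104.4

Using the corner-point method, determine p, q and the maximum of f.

p = 0, q = 12.375, maximum f = 66.825

The binding constraints are 10.6p + 7.2q = 89.1 and p = 0.
Solving simultaneously gives p = 0, q = 99/8.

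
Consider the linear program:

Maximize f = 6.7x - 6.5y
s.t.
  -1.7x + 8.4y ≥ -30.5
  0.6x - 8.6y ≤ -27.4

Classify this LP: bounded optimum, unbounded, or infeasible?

From the feasible point (24623/479, 3244/479), moving in the direction (8.4, 1.7) keeps every constraint satisfied while f increases without bound.

unbounded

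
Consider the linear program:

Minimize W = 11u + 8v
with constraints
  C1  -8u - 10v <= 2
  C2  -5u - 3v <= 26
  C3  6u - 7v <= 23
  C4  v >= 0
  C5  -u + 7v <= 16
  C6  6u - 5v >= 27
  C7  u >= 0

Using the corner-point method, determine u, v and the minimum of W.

Vertices and W = 11u + 8v:
  (39/5, 17/5) → W = 113
  (37/6, 2) → W = 503/6
  (269/37, 123/37) → W = 3943/37

The optimum lies where 6u - 7v = 23 and 6u - 5v = 27.
Solving simultaneously gives u = 37/6, v = 2.

u = 37/6, v = 2, minimum W = 503/6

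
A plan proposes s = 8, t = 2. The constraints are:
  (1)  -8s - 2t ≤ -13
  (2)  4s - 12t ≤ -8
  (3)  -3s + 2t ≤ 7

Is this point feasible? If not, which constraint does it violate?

not feasible — violates (2)

Constraint (2): 4s - 12t = 8, which is not ≤ -8. All other constraints are satisfied.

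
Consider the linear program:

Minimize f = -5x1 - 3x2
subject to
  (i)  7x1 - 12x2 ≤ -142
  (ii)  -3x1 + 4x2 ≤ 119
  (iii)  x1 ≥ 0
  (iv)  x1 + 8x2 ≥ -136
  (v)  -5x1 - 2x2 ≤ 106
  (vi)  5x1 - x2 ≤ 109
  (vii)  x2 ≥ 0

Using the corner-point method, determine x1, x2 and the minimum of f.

x1 = 555/17, x2 = 922/17, minimum f = -5541/17

Corner points and f = -5x1 - 3x2:
  (0, 71/6) → f = -71/2
  (1450/53, 1473/53) → f = -11669/53
  (0, 119/4) → f = -357/4
  (555/17, 922/17) → f = -5541/17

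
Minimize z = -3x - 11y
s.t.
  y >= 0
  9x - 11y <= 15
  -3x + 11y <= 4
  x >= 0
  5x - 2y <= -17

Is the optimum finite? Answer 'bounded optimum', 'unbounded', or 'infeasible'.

The boundaries y = 0 and 9x - 11y = 15 meet at (5/3, 0), but that point violates 5x - 2y ≤ -17. Every candidate vertex is excluded by some other constraint, so the feasible region is empty.

infeasible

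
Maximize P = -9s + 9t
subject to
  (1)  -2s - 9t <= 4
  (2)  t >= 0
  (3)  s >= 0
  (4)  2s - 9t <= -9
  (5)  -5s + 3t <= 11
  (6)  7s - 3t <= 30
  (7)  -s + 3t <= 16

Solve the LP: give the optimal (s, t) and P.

s = 5/4, t = 23/4, maximum P = 81/2

Extreme points and P = -9s + 9t:
  (0, 1) → P = 9
  (0, 11/3) → P = 33
  (99/19, 41/19) → P = -522/19
  (5/4, 23/4) → P = 81/2
  (23/3, 71/9) → P = 2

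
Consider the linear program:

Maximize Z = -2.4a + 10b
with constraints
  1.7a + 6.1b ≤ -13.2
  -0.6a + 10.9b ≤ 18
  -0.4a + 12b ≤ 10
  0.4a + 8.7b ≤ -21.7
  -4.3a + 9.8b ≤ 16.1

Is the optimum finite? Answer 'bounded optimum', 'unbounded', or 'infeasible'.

Vertices and Z = -2.4a + 10b:
  (1753/1235, -3161/1235) → Z = -179086/6175
  (-35273/4133, -8687/4133) → Z = -11074/20665
The feasible region has finitely many vertices and no improving ray; the maximum is -11074/20665 at (-35273/4133, -8687/4133).

bounded optimum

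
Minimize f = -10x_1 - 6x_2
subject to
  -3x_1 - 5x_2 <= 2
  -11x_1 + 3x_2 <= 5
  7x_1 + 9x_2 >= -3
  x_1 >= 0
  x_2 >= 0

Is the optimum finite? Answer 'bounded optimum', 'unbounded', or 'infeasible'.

From the feasible point (0, 5/3), moving in the direction (1, 0) keeps every constraint satisfied while f decreases without bound.

unbounded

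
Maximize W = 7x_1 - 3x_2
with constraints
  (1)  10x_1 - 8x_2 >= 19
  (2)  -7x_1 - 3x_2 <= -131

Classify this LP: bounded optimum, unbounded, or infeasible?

From the feasible point (1105/86, 1177/86), moving in the direction (8, 10) keeps every constraint satisfied while W increases without bound.

unbounded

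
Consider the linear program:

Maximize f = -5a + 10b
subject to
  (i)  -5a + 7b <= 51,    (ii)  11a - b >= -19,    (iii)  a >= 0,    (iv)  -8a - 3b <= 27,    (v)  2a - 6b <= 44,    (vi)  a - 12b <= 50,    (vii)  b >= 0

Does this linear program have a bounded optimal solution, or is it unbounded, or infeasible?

From the feasible point (0, 51/7), moving in the direction (7, 5) keeps every constraint satisfied while f increases without bound.

unbounded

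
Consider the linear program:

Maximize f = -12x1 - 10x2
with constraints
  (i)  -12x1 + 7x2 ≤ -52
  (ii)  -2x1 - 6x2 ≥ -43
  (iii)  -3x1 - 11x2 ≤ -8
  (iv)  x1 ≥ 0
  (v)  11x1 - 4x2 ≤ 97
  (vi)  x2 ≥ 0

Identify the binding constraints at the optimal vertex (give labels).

(i) and (vi)

Vertices and f = -12x1 - 10x2:
  (613/86, 206/43) → f = -5738/43
  (13/3, 0) → f = -52
  (377/37, 279/74) → f = -5919/37
  (97/11, 0) → f = -1164/11

The maximum is at (13/3, 0). Substituting into each constraint, equality holds for (i) and (vi); the remaining constraints have slack.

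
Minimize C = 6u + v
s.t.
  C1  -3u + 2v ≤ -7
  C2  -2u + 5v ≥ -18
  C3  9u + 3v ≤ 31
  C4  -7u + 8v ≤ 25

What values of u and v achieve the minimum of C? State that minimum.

Vertices and C = 6u + v:
  (-1/11, -40/11) → C = -46/11
  (83/27, 10/9) → C = 176/9
  (209/51, -100/51) → C = 1154/51

u = -1/11, v = -40/11, minimum C = -46/11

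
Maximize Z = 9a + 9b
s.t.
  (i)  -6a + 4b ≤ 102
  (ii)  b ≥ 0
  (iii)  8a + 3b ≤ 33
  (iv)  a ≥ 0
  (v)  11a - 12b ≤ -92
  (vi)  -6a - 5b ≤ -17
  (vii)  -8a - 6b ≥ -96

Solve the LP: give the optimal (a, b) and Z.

Feasible corners and Z = 9a + 9b:
  (0, 11) → Z = 99
  (40/43, 1099/129) → Z = 3657/43
  (0, 23/3) → Z = 69

At the optimal vertex, 8a + 3b = 33 and a = 0.
Solving simultaneously gives a = 0, b = 11.

a = 0, b = 11, maximum Z = 99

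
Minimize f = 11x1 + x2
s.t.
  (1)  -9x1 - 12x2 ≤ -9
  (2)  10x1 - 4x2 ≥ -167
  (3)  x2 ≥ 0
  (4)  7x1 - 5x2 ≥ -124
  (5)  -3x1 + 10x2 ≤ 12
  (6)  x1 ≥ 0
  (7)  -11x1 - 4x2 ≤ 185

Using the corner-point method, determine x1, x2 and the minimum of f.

The feasible region is unbounded (it extends along (10, 3), (1, 0)), but f strictly increases along every unbounded feasible direction, so there is no improving ray and the minimum is attained at a vertex.

x1 = 0, x2 = 3/4, minimum f = 3/4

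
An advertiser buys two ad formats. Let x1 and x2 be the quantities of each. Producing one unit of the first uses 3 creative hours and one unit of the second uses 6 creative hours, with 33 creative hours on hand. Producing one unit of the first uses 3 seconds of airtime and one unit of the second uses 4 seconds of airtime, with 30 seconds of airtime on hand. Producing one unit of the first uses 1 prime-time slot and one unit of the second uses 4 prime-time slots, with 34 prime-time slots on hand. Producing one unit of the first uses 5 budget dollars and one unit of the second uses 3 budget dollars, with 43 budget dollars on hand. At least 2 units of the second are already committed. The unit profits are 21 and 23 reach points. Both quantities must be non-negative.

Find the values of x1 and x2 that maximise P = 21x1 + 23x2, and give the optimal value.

Corner points and P = 21x1 + 23x2:
  (0, 11/2) → P = 253/2
  (0, 2) → P = 46
  (7, 2) → P = 193

x1 = 7, x2 = 2, maximum P = 193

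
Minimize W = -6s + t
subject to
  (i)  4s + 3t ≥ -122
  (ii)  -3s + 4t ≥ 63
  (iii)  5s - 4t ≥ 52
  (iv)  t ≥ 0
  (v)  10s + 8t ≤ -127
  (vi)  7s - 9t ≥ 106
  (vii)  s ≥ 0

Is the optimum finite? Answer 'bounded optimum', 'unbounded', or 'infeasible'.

infeasible

The boundaries -3s + 4t = 63 and 7s - 9t = 106 meet at (991, 759), but that point violates 10s + 8t ≤ -127. Every candidate vertex is excluded by some other constraint, so the feasible region is empty.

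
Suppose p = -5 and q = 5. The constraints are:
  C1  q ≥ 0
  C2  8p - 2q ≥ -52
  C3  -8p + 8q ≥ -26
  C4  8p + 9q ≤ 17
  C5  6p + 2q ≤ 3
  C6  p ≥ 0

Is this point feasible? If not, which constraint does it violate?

Constraint C6: p = -5, which is not ≥ 0. All other constraints are satisfied.

not feasible — violates C6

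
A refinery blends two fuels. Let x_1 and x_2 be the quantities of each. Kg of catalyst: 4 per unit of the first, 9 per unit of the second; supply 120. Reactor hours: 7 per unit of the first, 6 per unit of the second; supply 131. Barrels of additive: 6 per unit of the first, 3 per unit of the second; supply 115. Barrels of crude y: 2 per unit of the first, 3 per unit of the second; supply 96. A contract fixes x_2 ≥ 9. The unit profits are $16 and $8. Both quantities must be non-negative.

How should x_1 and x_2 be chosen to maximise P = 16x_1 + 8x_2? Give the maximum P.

Corner points and P = 16x_1 + 8x_2:
  (0, 40/3) → P = 320/3
  (0, 9) → P = 72
  (39/4, 9) → P = 228

x_1 = 39/4, x_2 = 9, maximum P = 228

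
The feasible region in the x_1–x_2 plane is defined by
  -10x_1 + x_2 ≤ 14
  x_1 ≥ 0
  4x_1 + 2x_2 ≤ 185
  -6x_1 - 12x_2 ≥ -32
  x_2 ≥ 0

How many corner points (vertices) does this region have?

Pairwise boundary intersections that survive every other constraint:
  (0, 8/3)
  (0, 0)
  (16/3, 0)

3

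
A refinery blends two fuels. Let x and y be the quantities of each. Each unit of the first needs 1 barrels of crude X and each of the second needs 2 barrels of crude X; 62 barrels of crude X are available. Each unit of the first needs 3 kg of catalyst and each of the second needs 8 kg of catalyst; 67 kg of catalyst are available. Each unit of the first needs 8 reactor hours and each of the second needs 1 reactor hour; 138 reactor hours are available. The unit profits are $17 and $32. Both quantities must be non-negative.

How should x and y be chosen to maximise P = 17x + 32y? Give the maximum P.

The binding constraints are 3x + 8y = 67 and 8x + y = 138.
Solving simultaneously gives x = 17, y = 2.

x = 17, y = 2, maximum P = 353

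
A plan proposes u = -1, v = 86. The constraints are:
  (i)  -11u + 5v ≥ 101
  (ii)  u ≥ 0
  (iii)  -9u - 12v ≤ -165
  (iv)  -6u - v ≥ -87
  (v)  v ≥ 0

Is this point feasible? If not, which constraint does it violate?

Constraint (ii): u = -1, which is not ≥ 0. All other constraints are satisfied.

not feasible — violates (ii)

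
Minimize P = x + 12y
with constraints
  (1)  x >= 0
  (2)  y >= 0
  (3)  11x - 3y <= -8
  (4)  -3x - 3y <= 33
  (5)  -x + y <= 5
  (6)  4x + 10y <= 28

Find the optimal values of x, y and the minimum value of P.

x = 0, y = 8/3, minimum P = 32

Extreme points and P = x + 12y:
  (0, 8/3) → P = 32
  (0, 14/5) → P = 168/5
  (2/61, 170/61) → P = 2042/61

The optimum lies where x = 0 and 11x - 3y = -8.
Solving simultaneously gives x = 0, y = 8/3.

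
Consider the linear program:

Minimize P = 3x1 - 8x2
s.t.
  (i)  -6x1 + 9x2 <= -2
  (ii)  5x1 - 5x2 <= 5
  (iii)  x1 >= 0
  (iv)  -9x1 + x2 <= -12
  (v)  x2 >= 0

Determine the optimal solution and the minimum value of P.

x1 = 7/3, x2 = 4/3, minimum P = -11/3

Extreme points and P = 3x1 - 8x2:
  (7/3, 4/3) → P = -11/3
  (106/75, 18/25) → P = -38/25
  (11/8, 3/8) → P = 9/8

The binding constraints are -6x1 + 9x2 = -2 and 5x1 - 5x2 = 5.
Solving simultaneously gives x1 = 7/3, x2 = 4/3.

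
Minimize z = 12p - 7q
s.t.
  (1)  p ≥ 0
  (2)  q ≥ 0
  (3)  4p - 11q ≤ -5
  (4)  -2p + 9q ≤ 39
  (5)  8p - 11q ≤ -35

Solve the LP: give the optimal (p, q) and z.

The binding constraints are p = 0 and -2p + 9q = 39.
Solving simultaneously gives p = 0, q = 13/3.

p = 0, q = 13/3, minimum z = -91/3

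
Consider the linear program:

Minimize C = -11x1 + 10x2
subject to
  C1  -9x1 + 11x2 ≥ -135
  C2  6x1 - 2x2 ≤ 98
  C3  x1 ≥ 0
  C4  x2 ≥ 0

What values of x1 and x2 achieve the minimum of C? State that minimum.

x1 = 101/6, x2 = 3/2, minimum C = -1021/6

The feasible region is unbounded (it extends along (0, 1), (1, 3)), but C strictly increases along every unbounded feasible direction, so there is no improving ray and the minimum is attained at a vertex.

The binding constraints are -9x1 + 11x2 = -135 and 6x1 - 2x2 = 98.
Solving simultaneously gives x1 = 101/6, x2 = 3/2.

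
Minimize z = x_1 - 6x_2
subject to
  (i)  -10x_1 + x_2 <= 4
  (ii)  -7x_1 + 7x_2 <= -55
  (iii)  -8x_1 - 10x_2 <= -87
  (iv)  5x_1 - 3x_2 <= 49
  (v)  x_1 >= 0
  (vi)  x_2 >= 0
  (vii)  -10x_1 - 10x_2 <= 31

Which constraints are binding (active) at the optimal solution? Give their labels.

(ii) and (iv)

Extreme points and z = x_1 - 6x_2:
  (1159/126, 169/126) → z = 145/126
  (89/7, 34/7) → z = -115/7
  (751/74, 43/74) → z = 493/74

The minimum is at (89/7, 34/7). Substituting into each constraint, equality holds for (ii) and (iv); the remaining constraints have slack.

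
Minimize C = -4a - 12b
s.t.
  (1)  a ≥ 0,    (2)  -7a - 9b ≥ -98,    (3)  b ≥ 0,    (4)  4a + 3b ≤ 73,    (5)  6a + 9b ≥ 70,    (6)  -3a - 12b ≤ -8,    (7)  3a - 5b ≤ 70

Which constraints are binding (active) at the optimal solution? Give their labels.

Vertices and C = -4a - 12b:
  (0, 98/9) → C = -392/3
  (0, 70/9) → C = -280/3
  (14, 0) → C = -56
  (35/3, 0) → C = -140/3

The minimum is at (0, 98/9). Substituting into each constraint, equality holds for (1) and (2); the remaining constraints have slack.

(1) and (2)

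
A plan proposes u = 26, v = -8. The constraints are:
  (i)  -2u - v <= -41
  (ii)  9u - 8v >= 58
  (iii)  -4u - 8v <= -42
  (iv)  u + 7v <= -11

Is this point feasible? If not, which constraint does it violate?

Constraint (iii): -4u - 8v = -40, which is not ≤ -42. All other constraints are satisfied.

not feasible — violates (iii)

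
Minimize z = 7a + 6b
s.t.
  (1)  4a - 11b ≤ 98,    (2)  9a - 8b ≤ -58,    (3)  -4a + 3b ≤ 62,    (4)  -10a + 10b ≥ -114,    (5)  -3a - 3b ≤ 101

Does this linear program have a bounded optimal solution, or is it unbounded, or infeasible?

bounded optimum

Corner points and z = 7a + 6b:
  (-982/51, -245/17) → z = -11284/51
  (-163/7, -218/21) → z = -1577/7
The feasible region has finitely many vertices and no improving ray; the minimum is -1577/7 at (-163/7, -218/21).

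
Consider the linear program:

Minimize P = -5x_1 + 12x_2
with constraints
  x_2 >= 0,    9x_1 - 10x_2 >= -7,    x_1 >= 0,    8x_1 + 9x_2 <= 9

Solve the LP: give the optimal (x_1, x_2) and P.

Vertices and P = -5x_1 + 12x_2:
  (0, 0) → P = 0
  (9/8, 0) → P = -45/8
  (0, 7/10) → P = 42/5
  (27/161, 137/161) → P = 1509/161

At the optimal vertex, x_2 = 0 and 8x_1 + 9x_2 = 9.
Solving simultaneously gives x_1 = 9/8, x_2 = 0.

x_1 = 9/8, x_2 = 0, minimum P = -45/8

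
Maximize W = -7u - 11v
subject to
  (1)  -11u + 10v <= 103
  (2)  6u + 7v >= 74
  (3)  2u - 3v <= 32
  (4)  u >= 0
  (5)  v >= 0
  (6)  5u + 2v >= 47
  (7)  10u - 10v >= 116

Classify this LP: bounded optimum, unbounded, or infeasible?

bounded optimum

Corner points and W = -7u - 11v:
  (37/3, 0) → W = -259/3
  (776/65, 22/65) → W = -5674/65
  (16, 0) → W = -112
The feasible region has finitely many vertices and no improving ray; the maximum is -259/3 at (37/3, 0).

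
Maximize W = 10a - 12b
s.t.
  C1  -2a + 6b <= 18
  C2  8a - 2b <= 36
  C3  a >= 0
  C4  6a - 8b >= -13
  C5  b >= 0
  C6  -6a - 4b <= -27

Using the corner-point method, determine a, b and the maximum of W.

Vertices and W = 10a - 12b:
  (63/11, 54/11) → W = -18/11
  (33/10, 41/10) → W = -81/5
  (9/2, 0) → W = 45
  (41/18, 10/3) → W = -155/9

a = 9/2, b = 0, maximum W = 45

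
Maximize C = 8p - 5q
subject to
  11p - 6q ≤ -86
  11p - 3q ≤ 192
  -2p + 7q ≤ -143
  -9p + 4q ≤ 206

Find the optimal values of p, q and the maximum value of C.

p = -446/5, q = -746/5, maximum C = 162/5

The optimum lies where 11p - 6q = -86 and -9p + 4q = 206.
Solving simultaneously gives p = -446/5, q = -746/5.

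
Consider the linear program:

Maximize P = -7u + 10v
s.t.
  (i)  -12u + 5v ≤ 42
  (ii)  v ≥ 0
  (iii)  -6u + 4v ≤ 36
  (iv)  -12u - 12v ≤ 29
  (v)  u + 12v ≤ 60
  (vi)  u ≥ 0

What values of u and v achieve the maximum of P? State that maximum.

Extreme points and P = -7u + 10v:
  (60, 0) → P = -420
  (0, 0) → P = 0
  (0, 5) → P = 50

u = 0, v = 5, maximum P = 50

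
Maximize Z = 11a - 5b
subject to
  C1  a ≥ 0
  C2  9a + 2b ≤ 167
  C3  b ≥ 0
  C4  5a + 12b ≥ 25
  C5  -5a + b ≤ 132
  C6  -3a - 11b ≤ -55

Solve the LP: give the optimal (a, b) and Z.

Feasible corners and Z = 11a - 5b:
  (0, 167/2) → Z = -835/2
  (0, 5) → Z = -25
  (167/9, 0) → Z = 1837/9
  (55/3, 0) → Z = 605/3

The optimum lies where 9a + 2b = 167 and b = 0.
Solving simultaneously gives a = 167/9, b = 0.

a = 167/9, b = 0, maximum Z = 1837/9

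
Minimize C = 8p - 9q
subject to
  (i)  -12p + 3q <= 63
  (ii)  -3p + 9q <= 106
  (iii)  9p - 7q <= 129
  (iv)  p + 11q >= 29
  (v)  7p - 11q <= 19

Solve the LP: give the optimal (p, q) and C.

p = -83/33, q = 361/33, minimum C = -3913/33

Vertices and C = 8p - 9q:
  (-83/33, 361/33) → C = -3913/33
  (-202/45, 137/45) → C = -2849/45
  (1903/60, 447/20) → C = 631/12
  (643/25, 366/25) → C = 74
  (6, 23/11) → C = 321/11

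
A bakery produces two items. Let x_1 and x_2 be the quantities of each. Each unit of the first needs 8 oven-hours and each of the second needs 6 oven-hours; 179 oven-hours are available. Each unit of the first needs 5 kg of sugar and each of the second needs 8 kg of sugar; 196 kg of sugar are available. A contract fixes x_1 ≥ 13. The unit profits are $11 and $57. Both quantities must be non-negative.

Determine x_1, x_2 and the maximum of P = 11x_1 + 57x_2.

Vertices and P = 11x_1 + 57x_2:
  (179/8, 0) → P = 1969/8
  (13, 0) → P = 143
  (13, 25/2) → P = 1711/2

x_1 = 13, x_2 = 25/2, maximum P = 1711/2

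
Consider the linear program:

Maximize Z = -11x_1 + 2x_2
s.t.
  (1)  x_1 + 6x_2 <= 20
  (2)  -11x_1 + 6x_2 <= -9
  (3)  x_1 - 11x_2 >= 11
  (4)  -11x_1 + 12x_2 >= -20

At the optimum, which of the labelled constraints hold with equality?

(2) and (4)

Extreme points and Z = -11x_1 + 2x_2:
  (33/115, -112/115) → Z = -587/115
  (-2/11, -11/6) → Z = -5/3
  (88/109, -101/109) → Z = -1170/109

The maximum is at (-2/11, -11/6). Substituting into each constraint, equality holds for (2) and (4); the remaining constraints have slack.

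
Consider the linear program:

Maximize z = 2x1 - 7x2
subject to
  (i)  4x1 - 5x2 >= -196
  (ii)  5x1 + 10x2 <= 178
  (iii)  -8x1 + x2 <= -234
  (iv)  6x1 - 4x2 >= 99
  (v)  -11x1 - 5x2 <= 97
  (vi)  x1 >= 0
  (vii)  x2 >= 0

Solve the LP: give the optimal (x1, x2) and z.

x1 = 178/5, x2 = 0, maximum z = 356/5

Vertices and z = 2x1 - 7x2:
  (2518/85, 254/85) → z = 3258/85
  (178/5, 0) → z = 356/5
  (117/4, 0) → z = 117/2

The optimum lies where 5x1 + 10x2 = 178 and x2 = 0.
Solving simultaneously gives x1 = 178/5, x2 = 0.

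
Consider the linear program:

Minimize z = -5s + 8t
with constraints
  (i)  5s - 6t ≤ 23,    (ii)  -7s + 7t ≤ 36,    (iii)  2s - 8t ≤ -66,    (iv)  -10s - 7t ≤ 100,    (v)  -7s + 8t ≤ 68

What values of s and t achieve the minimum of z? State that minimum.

s = 145/7, t = 94/7, minimum z = 27/7

Extreme points and z = -5s + 8t:
  (145/7, 94/7) → z = 27/7
  (29/7, 65/7) → z = 375/7
  (188/7, 32) → z = 852/7
The feasible region is unbounded (it extends along (6, 5), (8, 7)), but z strictly increases along every unbounded feasible direction, so there is no improving ray and the minimum is attained at a vertex.

The optimum lies where 5s - 6t = 23 and 2s - 8t = -66.
Solving simultaneously gives s = 145/7, t = 94/7.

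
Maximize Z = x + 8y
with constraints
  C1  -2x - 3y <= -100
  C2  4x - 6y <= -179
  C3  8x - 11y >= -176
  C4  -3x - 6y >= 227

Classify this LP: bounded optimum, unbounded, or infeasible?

infeasible

The boundaries -2x - 3y = -100 and -3x - 6y = 227 meet at (427, -754/3), but that point violates 4x - 6y ≤ -179. Every candidate vertex is excluded by some other constraint, so the feasible region is empty.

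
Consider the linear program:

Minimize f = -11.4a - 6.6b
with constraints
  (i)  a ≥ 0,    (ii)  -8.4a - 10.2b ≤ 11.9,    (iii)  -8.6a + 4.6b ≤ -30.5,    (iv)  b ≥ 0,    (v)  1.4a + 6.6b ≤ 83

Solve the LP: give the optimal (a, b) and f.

a = 415/7, b = 0, minimum f = -4731/7

Extreme points and f = -11.4a - 6.6b:
  (305/86, 0) → f = -3477/86
  (5831/632, 6711/632) → f = -55383/316
  (415/7, 0) → f = -4731/7

The binding constraints are b = 0 and 1.4a + 6.6b = 83.
Solving simultaneously gives a = 415/7, b = 0.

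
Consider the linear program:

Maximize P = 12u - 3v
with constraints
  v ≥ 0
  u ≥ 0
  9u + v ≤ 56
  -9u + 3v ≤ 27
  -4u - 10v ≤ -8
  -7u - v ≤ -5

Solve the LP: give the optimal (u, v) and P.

Corner points and P = 12u - 3v:
  (56/9, 0) → P = 224/3
  (2, 0) → P = 24
  (0, 9) → P = -27
  (0, 5) → P = -15
  (47/12, 83/4) → P = -61/4
  (7/11, 6/11) → P = 6

The optimum lies where v = 0 and 9u + v = 56.
Solving simultaneously gives u = 56/9, v = 0.

u = 56/9, v = 0, maximum P = 224/3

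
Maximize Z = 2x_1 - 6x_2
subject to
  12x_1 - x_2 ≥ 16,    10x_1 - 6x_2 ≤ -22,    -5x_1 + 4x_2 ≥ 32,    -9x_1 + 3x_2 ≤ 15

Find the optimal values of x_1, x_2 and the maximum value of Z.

x_1 = 96/43, x_2 = 464/43, maximum Z = -2592/43

Vertices and Z = 2x_1 - 6x_2:
  (96/43, 464/43) → Z = -2592/43
  (7/3, 12) → Z = -202/3
  (52/5, 21) → Z = -526/5
The feasible region is unbounded (it extends along (1, 3), (3, 5)), but Z strictly decreases along every unbounded feasible direction, so there is no improving ray and the maximum is attained at a vertex.

At the optimal vertex, 12x_1 - x_2 = 16 and -5x_1 + 4x_2 = 32.
Solving simultaneously gives x_1 = 96/43, x_2 = 464/43.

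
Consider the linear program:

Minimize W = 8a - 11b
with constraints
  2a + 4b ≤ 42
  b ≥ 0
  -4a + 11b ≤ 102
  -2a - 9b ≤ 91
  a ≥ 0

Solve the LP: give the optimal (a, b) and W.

The binding constraints are -4a + 11b = 102 and a = 0.
Solving simultaneously gives a = 0, b = 102/11.

a = 0, b = 102/11, minimum W = -102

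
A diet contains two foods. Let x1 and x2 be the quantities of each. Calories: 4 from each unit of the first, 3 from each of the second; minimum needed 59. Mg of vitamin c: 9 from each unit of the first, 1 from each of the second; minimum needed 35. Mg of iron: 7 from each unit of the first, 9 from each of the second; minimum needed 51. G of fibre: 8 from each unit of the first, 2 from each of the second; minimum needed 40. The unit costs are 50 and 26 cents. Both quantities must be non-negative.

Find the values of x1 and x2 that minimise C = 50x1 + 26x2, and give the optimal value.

Vertices and C = 50x1 + 26x2:
  (0, 35) → C = 910
  (59/4, 0) → C = 1475/2
  (2, 17) → C = 542
The feasible region is unbounded (it extends along (0, 1), (1, 0)), but C strictly increases along every unbounded feasible direction, so there is no improving ray and the minimum is attained at a vertex.

The binding constraints are 4x1 + 3x2 = 59 and 9x1 + x2 = 35.
Solving simultaneously gives x1 = 2, x2 = 17.

x1 = 2, x2 = 17, minimum C = 542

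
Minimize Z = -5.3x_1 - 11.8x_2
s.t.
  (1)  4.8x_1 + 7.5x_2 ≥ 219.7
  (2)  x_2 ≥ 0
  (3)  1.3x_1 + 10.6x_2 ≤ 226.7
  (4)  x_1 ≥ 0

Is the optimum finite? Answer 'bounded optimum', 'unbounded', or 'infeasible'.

Vertices and Z = -5.3x_1 - 11.8x_2:
  (2197/48, 0) → Z = -116441/480
  (62857/4113, 80255/4113) → Z = -12801511/41130
  (2267/13, 0) → Z = -120151/130
The feasible region has finitely many vertices and no improving ray; the minimum is -120151/130 at (2267/13, 0).

bounded optimum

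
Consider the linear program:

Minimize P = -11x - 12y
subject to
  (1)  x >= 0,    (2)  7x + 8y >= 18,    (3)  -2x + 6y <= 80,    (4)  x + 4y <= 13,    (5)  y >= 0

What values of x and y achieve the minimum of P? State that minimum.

x = 13, y = 0, minimum P = -143

Vertices and P = -11x - 12y:
  (0, 9/4) → P = -27
  (0, 13/4) → P = -39
  (18/7, 0) → P = -198/7
  (13, 0) → P = -143

The binding constraints are x + 4y = 13 and y = 0.
Solving simultaneously gives x = 13, y = 0.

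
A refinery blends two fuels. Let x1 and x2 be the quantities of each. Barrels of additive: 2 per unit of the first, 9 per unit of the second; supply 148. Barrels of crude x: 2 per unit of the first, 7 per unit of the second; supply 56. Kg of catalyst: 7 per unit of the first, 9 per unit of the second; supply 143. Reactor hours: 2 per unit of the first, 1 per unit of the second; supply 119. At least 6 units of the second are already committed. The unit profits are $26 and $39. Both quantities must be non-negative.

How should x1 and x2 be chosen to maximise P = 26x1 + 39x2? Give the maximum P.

Feasible corners and P = 26x1 + 39x2:
  (0, 8) → P = 312
  (0, 6) → P = 234
  (7, 6) → P = 416

The optimum lies where 2x1 + 7x2 = 56 and x2 = 6.
Solving simultaneously gives x1 = 7, x2 = 6.

x1 = 7, x2 = 6, maximum P = 416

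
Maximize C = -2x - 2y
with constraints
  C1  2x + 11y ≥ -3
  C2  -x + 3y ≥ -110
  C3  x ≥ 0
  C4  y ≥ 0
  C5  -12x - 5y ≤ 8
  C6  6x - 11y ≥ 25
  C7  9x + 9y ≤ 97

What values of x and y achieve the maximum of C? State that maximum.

x = 25/6, y = 0, maximum C = -25/3

Vertices and C = -2x - 2y:
  (25/6, 0) → C = -25/3
  (97/9, 0) → C = -194/9
  (76/9, 7/3) → C = -194/9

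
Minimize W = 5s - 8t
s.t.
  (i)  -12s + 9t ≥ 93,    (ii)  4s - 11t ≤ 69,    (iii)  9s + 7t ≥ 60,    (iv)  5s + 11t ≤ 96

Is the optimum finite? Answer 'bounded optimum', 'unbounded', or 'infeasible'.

The boundaries -12s + 9t = 93 and 4s - 11t = 69 meet at (-137/8, -25/2), but that point violates 9s + 7t ≥ 60. Every candidate vertex is excluded by some other constraint, so the feasible region is empty.

infeasible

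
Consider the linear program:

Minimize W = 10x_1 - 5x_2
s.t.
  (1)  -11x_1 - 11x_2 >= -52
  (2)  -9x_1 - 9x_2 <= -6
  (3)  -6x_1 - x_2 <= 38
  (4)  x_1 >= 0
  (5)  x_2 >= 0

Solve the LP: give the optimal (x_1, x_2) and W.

Corner points and W = 10x_1 - 5x_2:
  (0, 52/11) → W = -260/11
  (52/11, 0) → W = 520/11
  (0, 2/3) → W = -10/3
  (2/3, 0) → W = 20/3

At the optimal vertex, -11x_1 - 11x_2 = -52 and x_1 = 0.
Solving simultaneously gives x_1 = 0, x_2 = 52/11.

x_1 = 0, x_2 = 52/11, minimum W = -260/11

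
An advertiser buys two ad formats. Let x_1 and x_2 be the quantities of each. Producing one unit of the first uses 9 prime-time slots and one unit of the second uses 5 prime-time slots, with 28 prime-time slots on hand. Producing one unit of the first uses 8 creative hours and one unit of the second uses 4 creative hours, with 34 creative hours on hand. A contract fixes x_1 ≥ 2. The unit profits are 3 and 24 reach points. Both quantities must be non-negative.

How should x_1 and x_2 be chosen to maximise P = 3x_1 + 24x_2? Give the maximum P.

Vertices and P = 3x_1 + 24x_2:
  (28/9, 0) → P = 28/3
  (2, 0) → P = 6
  (2, 2) → P = 54

The binding constraints are 9x_1 + 5x_2 = 28 and x_1 = 2.
Solving simultaneously gives x_1 = 2, x_2 = 2.

x_1 = 2, x_2 = 2, maximum P = 54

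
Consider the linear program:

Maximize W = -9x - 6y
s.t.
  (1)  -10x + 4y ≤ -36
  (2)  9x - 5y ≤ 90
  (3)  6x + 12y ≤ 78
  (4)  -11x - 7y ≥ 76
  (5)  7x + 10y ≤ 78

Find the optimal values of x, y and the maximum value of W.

Vertices and W = -9x - 6y:
  (-90/7, -288/7) → W = 2538/7
  (-26/57, -578/57) → W = 1234/19
  (125/59, -837/59) → W = 3897/59

The optimum lies where -10x + 4y = -36 and 9x - 5y = 90.
Solving simultaneously gives x = -90/7, y = -288/7.

x = -90/7, y = -288/7, maximum W = 2538/7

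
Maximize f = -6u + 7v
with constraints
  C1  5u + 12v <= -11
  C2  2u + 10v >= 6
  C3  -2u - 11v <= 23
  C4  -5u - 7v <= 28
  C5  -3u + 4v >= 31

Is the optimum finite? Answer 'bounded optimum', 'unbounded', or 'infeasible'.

bounded optimum

Corner points and f = -6u + 7v:
  (-259/25, 17/5) → f = 2149/25
  (-52/7, 61/28) → f = 1675/28
  (-161/18, 43/18) → f = 1267/18
  (-143/19, 40/19) → f = 1138/19
The feasible region has finitely many vertices and no improving ray; the maximum is 2149/25 at (-259/25, 17/5).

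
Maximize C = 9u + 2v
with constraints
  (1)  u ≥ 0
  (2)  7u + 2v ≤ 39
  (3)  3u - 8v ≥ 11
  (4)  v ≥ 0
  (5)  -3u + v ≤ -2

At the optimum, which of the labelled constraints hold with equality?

Corner points and C = 9u + 2v:
  (167/31, 20/31) → C = 1543/31
  (39/7, 0) → C = 351/7
  (11/3, 0) → C = 33

The maximum is at (39/7, 0). Substituting into each constraint, equality holds for (2) and (4); the remaining constraints have slack.

(2) and (4)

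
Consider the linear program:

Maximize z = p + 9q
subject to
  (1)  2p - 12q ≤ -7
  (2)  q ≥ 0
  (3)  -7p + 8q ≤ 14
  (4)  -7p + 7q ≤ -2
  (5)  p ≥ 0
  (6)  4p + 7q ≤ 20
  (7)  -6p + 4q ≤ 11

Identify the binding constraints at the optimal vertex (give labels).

(4) and (6)

Corner points and z = p + 9q:
  (73/70, 53/70) → z = 55/7
  (191/62, 34/31) → z = 803/62
  (2, 12/7) → z = 122/7

The maximum is at (2, 12/7). Substituting into each constraint, equality holds for (4) and (6); the remaining constraints have slack.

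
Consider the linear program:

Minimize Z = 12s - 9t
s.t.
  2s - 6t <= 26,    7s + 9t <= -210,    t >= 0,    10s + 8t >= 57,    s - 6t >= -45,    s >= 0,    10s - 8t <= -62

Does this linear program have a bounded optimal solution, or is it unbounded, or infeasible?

infeasible

The boundaries s = 0 and 10s - 8t = -62 meet at (0, 31/4), but that point violates 7s + 9t ≤ -210. Every candidate vertex is excluded by some other constraint, so the feasible region is empty.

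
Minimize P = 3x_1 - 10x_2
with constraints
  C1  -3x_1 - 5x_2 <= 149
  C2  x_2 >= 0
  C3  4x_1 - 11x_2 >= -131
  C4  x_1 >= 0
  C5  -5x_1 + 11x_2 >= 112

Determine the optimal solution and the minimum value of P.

x_1 = 19, x_2 = 207/11, minimum P = -1443/11

Vertices and P = 3x_1 - 10x_2:
  (0, 131/11) → P = -1310/11
  (19, 207/11) → P = -1443/11
  (0, 112/11) → P = -1120/11

At the optimal vertex, 4x_1 - 11x_2 = -131 and -5x_1 + 11x_2 = 112.
Solving simultaneously gives x_1 = 19, x_2 = 207/11.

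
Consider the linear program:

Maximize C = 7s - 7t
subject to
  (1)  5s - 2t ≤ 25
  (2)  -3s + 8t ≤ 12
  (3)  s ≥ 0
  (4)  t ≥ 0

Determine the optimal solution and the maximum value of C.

Corner points and C = 7s - 7t:
  (112/17, 135/34) → C = 623/34
  (5, 0) → C = 35
  (0, 3/2) → C = -21/2
  (0, 0) → C = 0

The optimum lies where 5s - 2t = 25 and t = 0.
Solving simultaneously gives s = 5, t = 0.

s = 5, t = 0, maximum C = 35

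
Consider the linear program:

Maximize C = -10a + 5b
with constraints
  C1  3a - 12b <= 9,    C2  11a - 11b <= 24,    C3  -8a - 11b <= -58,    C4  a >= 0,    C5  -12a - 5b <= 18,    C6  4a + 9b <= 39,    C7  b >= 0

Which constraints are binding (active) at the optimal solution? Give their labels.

Vertices and C = -10a + 5b:
  (82/19, 446/209) → C = -6790/209
  (645/143, 333/143) → C = -435/13
  (93/28, 20/7) → C = -265/14

The maximum is at (93/28, 20/7). Substituting into each constraint, equality holds for C3 and C6; the remaining constraints have slack.

C3 and C6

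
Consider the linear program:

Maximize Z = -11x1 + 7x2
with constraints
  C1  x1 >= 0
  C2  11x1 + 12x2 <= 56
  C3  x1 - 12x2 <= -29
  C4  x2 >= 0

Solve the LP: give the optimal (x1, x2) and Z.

Vertices and Z = -11x1 + 7x2:
  (0, 14/3) → Z = 98/3
  (0, 29/12) → Z = 203/12
  (9/4, 125/48) → Z = -313/48

The optimum lies where x1 = 0 and 11x1 + 12x2 = 56.
Solving simultaneously gives x1 = 0, x2 = 14/3.

x1 = 0, x2 = 14/3, maximum Z = 98/3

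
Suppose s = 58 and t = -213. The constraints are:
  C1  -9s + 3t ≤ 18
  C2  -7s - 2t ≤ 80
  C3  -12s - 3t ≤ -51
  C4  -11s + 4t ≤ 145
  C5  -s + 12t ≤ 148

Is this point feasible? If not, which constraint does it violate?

C1: -1161 ≤ 18 ✓
C2: 20 ≤ 80 ✓
C3: -57 ≤ -51 ✓
C4: -1490 ≤ 145 ✓
C5: -2614 ≤ 148 ✓

feasible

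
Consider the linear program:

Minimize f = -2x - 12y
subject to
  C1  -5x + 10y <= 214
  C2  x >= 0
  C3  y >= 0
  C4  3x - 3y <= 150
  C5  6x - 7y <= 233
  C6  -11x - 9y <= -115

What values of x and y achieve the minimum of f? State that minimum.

Feasible corners and f = -2x - 12y:
  (0, 107/5) → f = -1284/5
  (714/5, 464/5) → f = -6996/5
  (0, 115/9) → f = -460/3
  (233/6, 0) → f = -233/3
  (115/11, 0) → f = -230/11
  (117, 67) → f = -1038

At the optimal vertex, -5x + 10y = 214 and 3x - 3y = 150.
Solving simultaneously gives x = 714/5, y = 464/5.

x = 714/5, y = 464/5, minimum f = -6996/5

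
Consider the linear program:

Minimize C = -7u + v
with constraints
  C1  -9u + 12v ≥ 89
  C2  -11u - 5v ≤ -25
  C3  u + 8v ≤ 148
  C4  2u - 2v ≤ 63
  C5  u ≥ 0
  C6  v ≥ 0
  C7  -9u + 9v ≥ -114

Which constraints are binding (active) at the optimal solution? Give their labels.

C1 and C3

Vertices and C = -7u + v:
  (38/3, 203/12) → C = -287/4
  (0, 89/12) → C = 89/12
  (0, 37/2) → C = 37/2

The minimum is at (38/3, 203/12). Substituting into each constraint, equality holds for C1 and C3; the remaining constraints have slack.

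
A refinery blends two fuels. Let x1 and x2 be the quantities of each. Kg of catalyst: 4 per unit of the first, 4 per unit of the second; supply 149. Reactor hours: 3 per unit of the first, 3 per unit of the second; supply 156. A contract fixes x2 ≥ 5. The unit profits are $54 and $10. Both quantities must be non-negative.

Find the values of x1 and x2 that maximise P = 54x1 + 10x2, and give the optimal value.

Vertices and P = 54x1 + 10x2:
  (0, 149/4) → P = 745/2
  (0, 5) → P = 50
  (129/4, 5) → P = 3583/2

x1 = 129/4, x2 = 5, maximum P = 3583/2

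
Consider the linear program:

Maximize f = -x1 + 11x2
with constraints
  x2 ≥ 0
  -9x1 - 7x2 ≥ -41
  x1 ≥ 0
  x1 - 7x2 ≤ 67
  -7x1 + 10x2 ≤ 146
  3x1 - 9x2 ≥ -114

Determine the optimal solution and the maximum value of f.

x1 = 0, x2 = 41/7, maximum f = 451/7

Extreme points and f = -x1 + 11x2:
  (41/9, 0) → f = -41/9
  (0, 0) → f = 0
  (0, 41/7) → f = 451/7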